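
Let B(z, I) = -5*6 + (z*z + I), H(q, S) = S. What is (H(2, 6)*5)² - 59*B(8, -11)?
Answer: -457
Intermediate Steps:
B(z, I) = -30 + I + z² (B(z, I) = -30 + (z² + I) = -30 + (I + z²) = -30 + I + z²)
(H(2, 6)*5)² - 59*B(8, -11) = (6*5)² - 59*(-30 - 11 + 8²) = 30² - 59*(-30 - 11 + 64) = 900 - 59*23 = 900 - 1357 = -457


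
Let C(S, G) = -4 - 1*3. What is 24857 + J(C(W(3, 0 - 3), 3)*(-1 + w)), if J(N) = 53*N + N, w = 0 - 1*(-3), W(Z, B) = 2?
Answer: 24101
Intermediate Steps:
C(S, G) = -7 (C(S, G) = -4 - 3 = -7)
w = 3 (w = 0 + 3 = 3)
J(N) = 54*N
24857 + J(C(W(3, 0 - 3), 3)*(-1 + w)) = 24857 + 54*(-7*(-1 + 3)) = 24857 + 54*(-7*2) = 24857 + 54*(-14) = 24857 - 756 = 24101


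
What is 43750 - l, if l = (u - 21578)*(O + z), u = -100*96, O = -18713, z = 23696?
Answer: 155403724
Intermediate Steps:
u = -9600
l = -155359974 (l = (-9600 - 21578)*(-18713 + 23696) = -31178*4983 = -155359974)
43750 - l = 43750 - 1*(-155359974) = 43750 + 155359974 = 155403724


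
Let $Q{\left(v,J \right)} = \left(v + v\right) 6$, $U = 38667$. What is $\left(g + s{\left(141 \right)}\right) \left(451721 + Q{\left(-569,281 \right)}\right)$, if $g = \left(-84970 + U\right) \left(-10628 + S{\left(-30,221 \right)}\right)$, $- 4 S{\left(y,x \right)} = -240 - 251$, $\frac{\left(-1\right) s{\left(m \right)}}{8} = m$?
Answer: $\frac{865625574452943}{4} \approx 2.1641 \cdot 10^{14}$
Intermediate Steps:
$s{\left(m \right)} = - 8 m$
$S{\left(y,x \right)} = \frac{491}{4}$ ($S{\left(y,x \right)} = - \frac{-240 - 251}{4} = \left(- \frac{1}{4}\right) \left(-491\right) = \frac{491}{4}$)
$Q{\left(v,J \right)} = 12 v$ ($Q{\left(v,J \right)} = 2 v 6 = 12 v$)
$g = \frac{1945698363}{4}$ ($g = \left(-84970 + 38667\right) \left(-10628 + \frac{491}{4}\right) = \left(-46303\right) \left(- \frac{42021}{4}\right) = \frac{1945698363}{4} \approx 4.8642 \cdot 10^{8}$)
$\left(g + s{\left(141 \right)}\right) \left(451721 + Q{\left(-569,281 \right)}\right) = \left(\frac{1945698363}{4} - 1128\right) \left(451721 + 12 \left(-569\right)\right) = \left(\frac{1945698363}{4} - 1128\right) \left(451721 - 6828\right) = \frac{1945693851}{4} \cdot 444893 = \frac{865625574452943}{4}$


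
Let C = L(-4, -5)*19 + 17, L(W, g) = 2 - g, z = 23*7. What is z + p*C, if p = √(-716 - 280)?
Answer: 161 + 300*I*√249 ≈ 161.0 + 4733.9*I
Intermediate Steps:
z = 161
p = 2*I*√249 (p = √(-996) = 2*I*√249 ≈ 31.559*I)
C = 150 (C = (2 - 1*(-5))*19 + 17 = (2 + 5)*19 + 17 = 7*19 + 17 = 133 + 17 = 150)
z + p*C = 161 + (2*I*√249)*150 = 161 + 300*I*√249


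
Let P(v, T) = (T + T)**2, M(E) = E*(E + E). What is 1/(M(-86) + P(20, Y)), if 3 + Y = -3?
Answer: 1/14936 ≈ 6.6952e-5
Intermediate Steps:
M(E) = 2*E**2 (M(E) = E*(2*E) = 2*E**2)
Y = -6 (Y = -3 - 3 = -6)
P(v, T) = 4*T**2 (P(v, T) = (2*T)**2 = 4*T**2)
1/(M(-86) + P(20, Y)) = 1/(2*(-86)**2 + 4*(-6)**2) = 1/(2*7396 + 4*36) = 1/(14792 + 144) = 1/14936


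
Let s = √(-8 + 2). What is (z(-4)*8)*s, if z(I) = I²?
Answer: 128*I*√6 ≈ 313.53*I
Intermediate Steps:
s = I*√6 (s = √(-6) = I*√6 ≈ 2.4495*I)
(z(-4)*8)*s = ((-4)²*8)*(I*√6) = (16*8)*(I*√6) = 128*(I*√6) = 128*I*√6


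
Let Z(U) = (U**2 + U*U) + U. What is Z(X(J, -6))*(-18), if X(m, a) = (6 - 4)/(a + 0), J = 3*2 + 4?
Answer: 2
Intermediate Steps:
J = 10 (J = 6 + 4 = 10)
X(m, a) = 2/a
Z(U) = U + 2*U**2 (Z(U) = (U**2 + U**2) + U = 2*U**2 + U = U + 2*U**2)
Z(X(J, -6))*(-18) = ((2/(-6))*(1 + 2*(2/(-6))))*(-18) = ((2*(-1/6))*(1 + 2*(2*(-1/6))))*(-18) = -(1 + 2*(-1/3))/3*(-18) = -(1 - 2/3)/3*(-18) = -1/3*1/3*(-18) = -1/9*(-18) = 2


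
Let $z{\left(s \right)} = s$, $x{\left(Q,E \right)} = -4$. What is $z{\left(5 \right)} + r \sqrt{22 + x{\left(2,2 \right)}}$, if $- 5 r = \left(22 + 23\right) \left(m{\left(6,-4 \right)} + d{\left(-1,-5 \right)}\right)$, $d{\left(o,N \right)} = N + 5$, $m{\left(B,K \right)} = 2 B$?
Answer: $5 - 324 \sqrt{2} \approx -453.21$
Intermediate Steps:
$d{\left(o,N \right)} = 5 + N$
$r = -108$ ($r = - \frac{\left(22 + 23\right) \left(2 \cdot 6 + \left(5 - 5\right)\right)}{5} = - \frac{45 \left(12 + 0\right)}{5} = - \frac{45 \cdot 12}{5} = \left(- \frac{1}{5}\right) 540 = -108$)
$z{\left(5 \right)} + r \sqrt{22 + x{\left(2,2 \right)}} = 5 - 108 \sqrt{22 - 4} = 5 - 108 \sqrt{18} = 5 - 108 \cdot 3 \sqrt{2} = 5 - 324 \sqrt{2}$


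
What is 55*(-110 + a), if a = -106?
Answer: -11880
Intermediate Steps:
55*(-110 + a) = 55*(-110 - 106) = 55*(-216) = -11880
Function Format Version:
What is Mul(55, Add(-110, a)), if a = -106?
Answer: -11880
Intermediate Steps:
Mul(55, Add(-110, a)) = Mul(55, Add(-110, -106)) = Mul(55, -216) = -11880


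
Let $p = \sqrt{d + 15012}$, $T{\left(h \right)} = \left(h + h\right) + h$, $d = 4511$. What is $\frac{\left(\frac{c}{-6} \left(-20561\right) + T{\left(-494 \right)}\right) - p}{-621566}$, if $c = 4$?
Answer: $- \frac{18338}{932349} + \frac{\sqrt{19523}}{621566} \approx -0.019444$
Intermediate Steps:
$T{\left(h \right)} = 3 h$ ($T{\left(h \right)} = 2 h + h = 3 h$)
$p = \sqrt{19523}$ ($p = \sqrt{4511 + 15012} = \sqrt{19523} \approx 139.72$)
$\frac{\left(\frac{c}{-6} \left(-20561\right) + T{\left(-494 \right)}\right) - p}{-621566} = \frac{\left(\frac{4}{-6} \left(-20561\right) + 3 \left(-494\right)\right) - \sqrt{19523}}{-621566} = \left(\left(4 \left(- \frac{1}{6}\right) \left(-20561\right) - 1482\right) - \sqrt{19523}\right) \left(- \frac{1}{621566}\right) = \left(\left(\left(- \frac{2}{3}\right) \left(-20561\right) - 1482\right) - \sqrt{19523}\right) \left(- \frac{1}{621566}\right) = \left(\left(\frac{41122}{3} - 1482\right) - \sqrt{19523}\right) \left(- \frac{1}{621566}\right) = \left(\frac{36676}{3} - \sqrt{19523}\right) \left(- \frac{1}{621566}\right) = - \frac{18338}{932349} + \frac{\sqrt{19523}}{621566}$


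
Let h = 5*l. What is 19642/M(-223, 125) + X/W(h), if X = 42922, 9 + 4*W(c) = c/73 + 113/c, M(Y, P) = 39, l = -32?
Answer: -25159229554/1806597 ≈ -13926.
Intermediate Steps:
h = -160 (h = 5*(-32) = -160)
W(c) = -9/4 + c/292 + 113/(4*c) (W(c) = -9/4 + (c/73 + 113/c)/4 = -9/4 + (113/c + c/73)/4 = -9/4 + (c/292 + 113/(4*c)) = -9/4 + c/292 + 113/(4*c))
19642/M(-223, 125) + X/W(h) = 19642/39 + 42922/(((1/292)*(8249 - 160*(-657 - 160))/(-160))) = 19642*(1/39) + 42922/(((1/292)*(-1/160)*(8249 - 160*(-817)))) = 19642/39 + 42922/(((1/292)*(-1/160)*(8249 + 130720))) = 19642/39 + 42922/(((1/292)*(-1/160)*138969)) = 19642/39 + 42922/(-138969/46720) = 19642/39 + 42922*(-46720/138969) = 19642/39 - 2005315840/138969 = -25159229554/1806597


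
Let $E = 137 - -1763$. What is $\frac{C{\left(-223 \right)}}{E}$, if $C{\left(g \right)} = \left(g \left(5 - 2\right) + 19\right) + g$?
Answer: $- \frac{873}{1900} \approx -0.45947$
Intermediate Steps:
$C{\left(g \right)} = 19 + 4 g$ ($C{\left(g \right)} = \left(g 3 + 19\right) + g = \left(3 g + 19\right) + g = \left(19 + 3 g\right) + g = 19 + 4 g$)
$E = 1900$ ($E = 137 + 1763 = 1900$)
$\frac{C{\left(-223 \right)}}{E} = \frac{19 + 4 \left(-223\right)}{1900} = \left(19 - 892\right) \frac{1}{1900} = \left(-873\right) \frac{1}{1900} = - \frac{873}{1900}$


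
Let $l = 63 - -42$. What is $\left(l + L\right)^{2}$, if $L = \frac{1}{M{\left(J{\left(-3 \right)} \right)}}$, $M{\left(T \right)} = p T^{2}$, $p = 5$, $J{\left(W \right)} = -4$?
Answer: $\frac{70576801}{6400} \approx 11028.0$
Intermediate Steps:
$l = 105$ ($l = 63 + 42 = 105$)
$M{\left(T \right)} = 5 T^{2}$
$L = \frac{1}{80}$ ($L = \frac{1}{5 \left(-4\right)^{2}} = \frac{1}{5 \cdot 16} = \frac{1}{80} \approx 0.0125$)
$\left(l + L\right)^{2} = \left(105 + \frac{1}{80}\right)^{2} = \left(\frac{8401}{80}\right)^{2} = \frac{70576801}{6400}$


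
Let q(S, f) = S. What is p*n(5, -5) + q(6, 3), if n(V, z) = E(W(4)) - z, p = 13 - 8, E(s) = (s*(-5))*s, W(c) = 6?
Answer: -869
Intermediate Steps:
E(s) = -5*s² (E(s) = (-5*s)*s = -5*s²)
p = 5
n(V, z) = -180 - z (n(V, z) = -5*6² - z = -5*36 - z = -180 - z)
p*n(5, -5) + q(6, 3) = 5*(-180 - 1*(-5)) + 6 = 5*(-180 + 5) + 6 = 5*(-175) + 6 = -875 + 6 = -869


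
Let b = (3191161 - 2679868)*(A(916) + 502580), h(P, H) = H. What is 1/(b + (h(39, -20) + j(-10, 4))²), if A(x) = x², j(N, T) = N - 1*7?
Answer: 1/685969096717 ≈ 1.4578e-12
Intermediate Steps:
j(N, T) = -7 + N (j(N, T) = N - 7 = -7 + N)
b = 685969095348 (b = (3191161 - 2679868)*(916² + 502580) = 511293*(839056 + 502580) = 511293*1341636 = 685969095348)
1/(b + (h(39, -20) + j(-10, 4))²) = 1/(685969095348 + (-20 + (-7 - 10))²) = 1/(685969095348 + (-20 - 17)²) = 1/(685969095348 + (-37)²) = 1/(685969095348 + 1369) = 1/685969096717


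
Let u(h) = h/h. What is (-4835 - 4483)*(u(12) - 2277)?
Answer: 21207768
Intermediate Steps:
u(h) = 1
(-4835 - 4483)*(u(12) - 2277) = (-4835 - 4483)*(1 - 2277) = -9318*(-2276) = 21207768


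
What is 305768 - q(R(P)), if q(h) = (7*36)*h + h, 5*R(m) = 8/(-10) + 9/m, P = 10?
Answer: 15288147/50 ≈ 3.0576e+5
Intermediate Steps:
R(m) = -4/25 + 9/(5*m) (R(m) = (8/(-10) + 9/m)/5 = (8*(-1/10) + 9/m)/5 = (-4/5 + 9/m)/5 = -4/25 + 9/(5*m))
q(h) = 253*h (q(h) = 252*h + h = 253*h)
305768 - q(R(P)) = 305768 - 253*(1/25)*(45 - 4*10)/10 = 305768 - 253*(1/25)*(1/10)*(45 - 40) = 305768 - 253*(1/25)*(1/10)*5 = 305768 - 253/50 = 15288147/50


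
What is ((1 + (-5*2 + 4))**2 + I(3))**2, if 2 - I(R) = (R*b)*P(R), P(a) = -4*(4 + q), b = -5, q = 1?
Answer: 74529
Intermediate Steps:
P(a) = -20 (P(a) = -4*(4 + 1) = -4*5 = -20)
I(R) = 2 - 100*R (I(R) = 2 - R*(-5)*(-20) = 2 - (-5*R)*(-20) = 2 - 100*R)
((1 + (-5*2 + 4))**2 + I(3))**2 = ((1 + (-5*2 + 4))**2 + (2 - 100*3))**2 = ((1 + (-10 + 4))**2 + (2 - 300))**2 = ((1 - 6)**2 - 298)**2 = ((-5)**2 - 298)**2 = (25 - 298)**2 = (-273)**2 = 74529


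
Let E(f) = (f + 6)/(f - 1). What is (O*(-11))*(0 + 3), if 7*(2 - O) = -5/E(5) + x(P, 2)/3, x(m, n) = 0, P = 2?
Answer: -522/7 ≈ -74.571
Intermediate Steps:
E(f) = (6 + f)/(-1 + f)
O = 174/77 (O = 2 - (-5*(-1 + 5)/(6 + 5) + 0/3)/7 = 2 - (-5/(11/4) + 0*(⅓))/7 = 2 - (-5/((¼)*11) + 0)/7 = 2 - (-5/11/4 + 0)/7 = 2 - (-5*4/11 + 0)/7 = 2 - (-20/11 + 0)/7 = 2 - ⅐*(-20/11) = 2 + 20/77 = 174/77 ≈ 2.2597)
(O*(-11))*(0 + 3) = ((174/77)*(-11))*(0 + 3) = -174/7*3 = -522/7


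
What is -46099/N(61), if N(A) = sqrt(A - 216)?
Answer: 46099*I*sqrt(155)/155 ≈ 3702.8*I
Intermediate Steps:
N(A) = sqrt(-216 + A)
-46099/N(61) = -46099/sqrt(-216 + 61) = -46099*(-I*sqrt(155)/155) = -(-46099)*I*sqrt(155)/155 = 46099*I*sqrt(155)/155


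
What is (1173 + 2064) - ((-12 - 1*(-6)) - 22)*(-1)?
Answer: 3209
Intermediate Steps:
(1173 + 2064) - ((-12 - 1*(-6)) - 22)*(-1) = 3237 - ((-12 + 6) - 22)*(-1) = 3237 - (-6 - 22)*(-1) = 3237 - (-28)*(-1) = 3237 - 1*28 = 3237 - 28 = 3209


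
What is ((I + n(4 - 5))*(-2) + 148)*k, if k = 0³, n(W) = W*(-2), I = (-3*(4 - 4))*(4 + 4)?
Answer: 0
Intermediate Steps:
I = 0 (I = -3*0*8 = 0*8 = 0)
n(W) = -2*W
k = 0
((I + n(4 - 5))*(-2) + 148)*k = ((0 - 2*(4 - 5))*(-2) + 148)*0 = ((0 - 2*(-1))*(-2) + 148)*0 = ((0 + 2)*(-2) + 148)*0 = (2*(-2) + 148)*0 = (-4 + 148)*0 = 144*0 = 0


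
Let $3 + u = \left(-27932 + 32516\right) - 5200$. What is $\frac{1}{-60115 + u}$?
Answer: $- \frac{1}{60734} \approx -1.6465 \cdot 10^{-5}$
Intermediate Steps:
$u = -619$ ($u = -3 + \left(\left(-27932 + 32516\right) - 5200\right) = -3 + \left(4584 - 5200\right) = -3 - 616 = -619$)
$\frac{1}{-60115 + u} = \frac{1}{-60115 - 619} = \frac{1}{-60734} = - \frac{1}{60734}$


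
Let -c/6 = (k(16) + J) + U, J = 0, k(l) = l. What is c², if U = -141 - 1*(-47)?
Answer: 219024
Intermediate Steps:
U = -94 (U = -141 + 47 = -94)
c = 468 (c = -6*((16 + 0) - 94) = -6*(16 - 94) = -6*(-78) = 468)
c² = 468² = 219024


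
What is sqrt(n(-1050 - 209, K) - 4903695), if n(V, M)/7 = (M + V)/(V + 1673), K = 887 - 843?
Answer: 3*I*sqrt(1152918010)/46 ≈ 2214.4*I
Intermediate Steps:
K = 44
n(V, M) = 7*(M + V)/(1673 + V) (n(V, M) = 7*((M + V)/(V + 1673)) = 7*((M + V)/(1673 + V)) = 7*(M + V)/(1673 + V))
sqrt(n(-1050 - 209, K) - 4903695) = sqrt(7*(44 + (-1050 - 209))/(1673 + (-1050 - 209)) - 4903695) = sqrt(7*(44 - 1259)/(1673 - 1259) - 4903695) = sqrt(7*(-1215)/414 - 4903695) = sqrt(7*(1/414)*(-1215) - 4903695) = sqrt(-945/46 - 4903695) = sqrt(-225570915/46) = 3*I*sqrt(1152918010)/46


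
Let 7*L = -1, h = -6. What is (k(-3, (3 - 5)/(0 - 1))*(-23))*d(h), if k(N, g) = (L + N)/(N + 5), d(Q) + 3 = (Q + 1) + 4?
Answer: -1012/7 ≈ -144.57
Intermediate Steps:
L = -⅐ (L = (⅐)*(-1) = -⅐ ≈ -0.14286)
d(Q) = 2 + Q (d(Q) = -3 + ((Q + 1) + 4) = -3 + ((1 + Q) + 4) = -3 + (5 + Q) = 2 + Q)
k(N, g) = (-⅐ + N)/(5 + N) (k(N, g) = (-⅐ + N)/(N + 5) = (-⅐ + N)/(5 + N))
(k(-3, (3 - 5)/(0 - 1))*(-23))*d(h) = (((-⅐ - 3)/(5 - 3))*(-23))*(2 - 6) = ((-22/7/2)*(-23))*(-4) = (((½)*(-22/7))*(-23))*(-4) = -11/7*(-23)*(-4) = (253/7)*(-4) = -1012/7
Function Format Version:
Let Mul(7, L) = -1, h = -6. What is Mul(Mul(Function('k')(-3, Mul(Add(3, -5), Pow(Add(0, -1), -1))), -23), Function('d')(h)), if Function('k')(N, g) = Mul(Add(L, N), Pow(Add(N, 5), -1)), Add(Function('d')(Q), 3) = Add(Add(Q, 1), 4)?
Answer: Rational(-1012, 7) ≈ -144.57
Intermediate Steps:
L = Rational(-1, 7) (L = Mul(Rational(1, 7), -1) = Rational(-1, 7) ≈ -0.14286)
Function('d')(Q) = Add(2, Q) (Function('d')(Q) = Add(-3, Add(Add(Q, 1), 4)) = Add(-3, Add(Add(1, Q), 4)) = Add(-3, Add(5, Q)) = Add(2, Q))
Function('k')(N, g) = Mul(Pow(Add(5, N), -1), Add(Rational(-1, 7), N)) (Function('k')(N, g) = Mul(Add(Rational(-1, 7), N), Pow(Add(N, 5), -1)) = Mul(Add(Rational(-1, 7), N), Pow(Add(5, N), -1)) = Mul(Pow(Add(5, N), -1), Add(Rational(-1, 7), N)))
Mul(Mul(Function('k')(-3, Mul(Add(3, -5), Pow(Add(0, -1), -1))), -23), Function('d')(h)) = Mul(Mul(Mul(Pow(Add(5, -3), -1), Add(Rational(-1, 7), -3)), -23), Add(2, -6)) = Mul(Mul(Mul(Pow(2, -1), Rational(-22, 7)), -23), -4) = Mul(Mul(Mul(Rational(1, 2), Rational(-22, 7)), -23), -4) = Mul(Mul(Rational(-11, 7), -23), -4) = Mul(Rational(253, 7), -4) = Rational(-1012, 7)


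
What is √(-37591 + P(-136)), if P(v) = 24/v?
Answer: 5*I*√434554/17 ≈ 193.88*I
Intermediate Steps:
√(-37591 + P(-136)) = √(-37591 + 24/(-136)) = √(-37591 + 24*(-1/136)) = √(-37591 - 3/17) = √(-639050/17) = 5*I*√434554/17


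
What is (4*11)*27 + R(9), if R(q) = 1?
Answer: 1189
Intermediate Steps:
(4*11)*27 + R(9) = (4*11)*27 + 1 = 44*27 + 1 = 1188 + 1 = 1189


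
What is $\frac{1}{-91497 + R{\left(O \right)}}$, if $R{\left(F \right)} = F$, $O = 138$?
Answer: $- \frac{1}{91359} \approx -1.0946 \cdot 10^{-5}$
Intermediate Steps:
$\frac{1}{-91497 + R{\left(O \right)}} = \frac{1}{-91497 + 138} = \frac{1}{-91359} = - \frac{1}{91359}$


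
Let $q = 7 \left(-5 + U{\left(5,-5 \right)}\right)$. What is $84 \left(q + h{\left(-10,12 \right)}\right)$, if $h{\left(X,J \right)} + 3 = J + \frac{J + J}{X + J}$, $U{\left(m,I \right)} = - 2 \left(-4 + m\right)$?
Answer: $-2352$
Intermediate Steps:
$U{\left(m,I \right)} = 8 - 2 m$
$h{\left(X,J \right)} = -3 + J + \frac{2 J}{J + X}$ ($h{\left(X,J \right)} = -3 + \left(J + \frac{J + J}{X + J}\right) = -3 + \left(J + \frac{2 J}{J + X}\right) = -3 + J + \frac{2 J}{J + X}$)
$q = -49$ ($q = 7 \left(-5 + \left(8 - 10\right)\right) = 7 \left(-5 - 2\right) = 7 \left(-7\right) = -49$)
$84 \left(q + h{\left(-10,12 \right)}\right) = 84 \left(-49 + \frac{12^{2} - 12 - -30 + 12 \left(-10\right)}{12 - 10}\right) = 84 \left(-49 + \frac{144 - 12 + 30 - 120}{2}\right) = 84 \left(-49 + \frac{1}{2} \cdot 42\right) = 84 \left(-49 + 21\right) = 84 \left(-28\right) = -2352$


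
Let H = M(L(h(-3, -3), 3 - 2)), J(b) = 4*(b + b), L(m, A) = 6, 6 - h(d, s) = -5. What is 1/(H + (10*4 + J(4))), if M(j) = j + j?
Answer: 1/84 ≈ 0.011905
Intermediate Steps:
h(d, s) = 11 (h(d, s) = 6 - 1*(-5) = 6 + 5 = 11)
M(j) = 2*j
J(b) = 8*b (J(b) = 4*(2*b) = 8*b)
H = 12 (H = 2*6 = 12)
1/(H + (10*4 + J(4))) = 1/(12 + (10*4 + 8*4)) = 1/(12 + (40 + 32)) = 1/(12 + 72) = 1/84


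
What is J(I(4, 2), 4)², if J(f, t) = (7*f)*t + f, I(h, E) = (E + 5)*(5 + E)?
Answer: 2019241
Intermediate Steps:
I(h, E) = (5 + E)² (I(h, E) = (5 + E)*(5 + E) = (5 + E)²)
J(f, t) = f + 7*f*t (J(f, t) = 7*f*t + f = f + 7*f*t)
J(I(4, 2), 4)² = ((5 + 2)²*(1 + 7*4))² = (7²*(1 + 28))² = (49*29)² = 1421² = 2019241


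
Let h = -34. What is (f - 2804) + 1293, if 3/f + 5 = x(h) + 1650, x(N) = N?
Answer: -811406/537 ≈ -1511.0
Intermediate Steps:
f = 1/537 (f = 3/(-5 + (-34 + 1650)) = 3/(-5 + 1616) = 3/1611 = 3*(1/1611) = 1/537 ≈ 0.0018622)
(f - 2804) + 1293 = (1/537 - 2804) + 1293 = -1505747/537 + 1293 = -811406/537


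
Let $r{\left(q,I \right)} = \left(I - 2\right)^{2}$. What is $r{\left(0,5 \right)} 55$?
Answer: $495$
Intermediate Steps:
$r{\left(q,I \right)} = \left(-2 + I\right)^{2}$
$r{\left(0,5 \right)} 55 = \left(-2 + 5\right)^{2} \cdot 55 = 3^{2} \cdot 55 = 9 \cdot 55 = 495$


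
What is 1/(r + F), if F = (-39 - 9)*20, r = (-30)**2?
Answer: -1/60 ≈ -0.016667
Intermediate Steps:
r = 900
F = -960 (F = -48*20 = -960)
1/(r + F) = 1/(900 - 960) = 1/(-60) = -1/60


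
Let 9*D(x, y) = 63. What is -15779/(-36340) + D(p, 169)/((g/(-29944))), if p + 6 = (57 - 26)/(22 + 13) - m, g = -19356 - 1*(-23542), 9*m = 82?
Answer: -23450633/472420 ≈ -49.639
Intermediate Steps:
m = 82/9 (m = (1/9)*82 = 82/9 ≈ 9.1111)
g = 4186 (g = -19356 + 23542 = 4186)
p = -4481/315 (p = -6 + ((57 - 26)/(22 + 13) - 1*82/9) = -6 + (31/35 - 82/9) = -6 - 2591/315 = -4481/315 ≈ -14.225)
D(x, y) = 7 (D(x, y) = (1/9)*63 = 7)
-15779/(-36340) + D(p, 169)/((g/(-29944))) = -15779/(-36340) + 7/((4186/(-29944))) = -15779*(-1/36340) + 7/((4186*(-1/29944))) = 15779/36340 + 7/(-2093/14972) = 15779/36340 + 7*(-14972/2093) = 15779/36340 - 14972/299 = -23450633/472420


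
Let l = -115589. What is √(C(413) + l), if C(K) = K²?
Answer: 2*√13745 ≈ 234.48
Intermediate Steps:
√(C(413) + l) = √(413² - 115589) = √(170569 - 115589) = √54980 = 2*√13745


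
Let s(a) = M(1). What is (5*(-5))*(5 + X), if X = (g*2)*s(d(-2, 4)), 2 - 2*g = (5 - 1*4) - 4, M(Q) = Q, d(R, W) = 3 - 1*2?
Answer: -250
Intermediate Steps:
d(R, W) = 1 (d(R, W) = 3 - 2 = 1)
g = 5/2 (g = 1 - ((5 - 1*4) - 4)/2 = 1 - ((5 - 4) - 4)/2 = 1 - (1 - 4)/2 = 1 - ½*(-3) = 1 + 3/2 = 5/2 ≈ 2.5000)
s(a) = 1
X = 5 (X = ((5/2)*2)*1 = 5*1 = 5)
(5*(-5))*(5 + X) = (5*(-5))*(5 + 5) = -25*10 = -250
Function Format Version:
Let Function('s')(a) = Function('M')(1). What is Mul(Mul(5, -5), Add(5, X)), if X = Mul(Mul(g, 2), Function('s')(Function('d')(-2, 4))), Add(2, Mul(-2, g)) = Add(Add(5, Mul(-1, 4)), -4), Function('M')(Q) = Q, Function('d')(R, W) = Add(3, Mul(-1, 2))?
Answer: -250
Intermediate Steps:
Function('d')(R, W) = 1 (Function('d')(R, W) = Add(3, -2) = 1)
g = Rational(5, 2) (g = Add(1, Mul(Rational(-1, 2), Add(Add(5, Mul(-1, 4)), -4))) = Add(1, Mul(Rational(-1, 2), Add(Add(5, -4), -4))) = Add(1, Mul(Rational(-1, 2), Add(1, -4))) = Add(1, Mul(Rational(-1, 2), -3)) = Add(1, Rational(3, 2)) = Rational(5, 2) ≈ 2.5000)
Function('s')(a) = 1
X = 5 (X = Mul(Mul(Rational(5, 2), 2), 1) = Mul(5, 1) = 5)
Mul(Mul(5, -5), Add(5, X)) = Mul(Mul(5, -5), Add(5, 5)) = Mul(-25, 10) = -250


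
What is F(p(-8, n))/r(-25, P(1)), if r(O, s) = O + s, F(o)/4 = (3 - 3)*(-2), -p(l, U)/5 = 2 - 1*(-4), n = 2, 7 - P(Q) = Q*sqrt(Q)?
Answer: 0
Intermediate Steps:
P(Q) = 7 - Q**(3/2) (P(Q) = 7 - Q*sqrt(Q) = 7 - Q**(3/2))
p(l, U) = -30 (p(l, U) = -5*(2 - 1*(-4)) = -5*(2 + 4) = -5*6 = -30)
F(o) = 0 (F(o) = 4*((3 - 3)*(-2)) = 4*(0*(-2)) = 4*0 = 0)
F(p(-8, n))/r(-25, P(1)) = 0/(-25 + (7 - 1**(3/2))) = 0/(-25 + (7 - 1*1)) = 0/(-25 + (7 - 1)) = 0/(-25 + 6) = 0/(-19) = 0*(-1/19) = 0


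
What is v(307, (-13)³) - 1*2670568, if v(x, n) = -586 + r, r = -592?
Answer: -2671746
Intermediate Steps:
v(x, n) = -1178 (v(x, n) = -586 - 592 = -1178)
v(307, (-13)³) - 1*2670568 = -1178 - 1*2670568 = -1178 - 2670568 = -2671746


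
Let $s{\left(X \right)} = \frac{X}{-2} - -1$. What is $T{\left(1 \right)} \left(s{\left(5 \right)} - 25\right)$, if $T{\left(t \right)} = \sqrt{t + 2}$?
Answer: $- \frac{53 \sqrt{3}}{2} \approx -45.899$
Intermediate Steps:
$s{\left(X \right)} = 1 - \frac{X}{2}$ ($s{\left(X \right)} = X \left(- \frac{1}{2}\right) + 1 = - \frac{X}{2} + 1 = 1 - \frac{X}{2}$)
$T{\left(t \right)} = \sqrt{2 + t}$
$T{\left(1 \right)} \left(s{\left(5 \right)} - 25\right) = \sqrt{2 + 1} \left(\left(1 - \frac{5}{2}\right) - 25\right) = \sqrt{3} \left(\left(1 - \frac{5}{2}\right) - 25\right) = \sqrt{3} \left(- \frac{3}{2} - 25\right) = \sqrt{3} \left(- \frac{53}{2}\right) = - \frac{53 \sqrt{3}}{2}$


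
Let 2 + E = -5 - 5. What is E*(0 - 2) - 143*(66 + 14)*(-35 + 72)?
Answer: -423256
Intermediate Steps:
E = -12 (E = -2 + (-5 - 5) = -2 - 10 = -12)
E*(0 - 2) - 143*(66 + 14)*(-35 + 72) = -12*(0 - 2) - 143*(66 + 14)*(-35 + 72) = -12*(-2) - 11440*37 = 24 - 143*2960 = 24 - 423280 = -423256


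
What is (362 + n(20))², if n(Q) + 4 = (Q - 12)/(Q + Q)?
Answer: 3207681/25 ≈ 1.2831e+5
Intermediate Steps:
n(Q) = -4 + (-12 + Q)/(2*Q) (n(Q) = -4 + (Q - 12)/(Q + Q) = -4 + (-12 + Q)/((2*Q)) = -4 + (-12 + Q)*(1/(2*Q)) = -4 + (-12 + Q)/(2*Q))
(362 + n(20))² = (362 + (-7/2 - 6/20))² = (362 + (-7/2 - 6*1/20))² = (362 + (-7/2 - 3/10))² = (362 - 19/5)² = (1791/5)² = 3207681/25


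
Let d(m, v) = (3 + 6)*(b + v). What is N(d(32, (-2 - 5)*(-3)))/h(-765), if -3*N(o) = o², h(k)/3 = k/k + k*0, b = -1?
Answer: -3600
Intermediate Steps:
d(m, v) = -9 + 9*v (d(m, v) = (3 + 6)*(-1 + v) = 9*(-1 + v) = -9 + 9*v)
h(k) = 3 (h(k) = 3*(k/k + k*0) = 3*(1 + 0) = 3*1 = 3)
N(o) = -o²/3
N(d(32, (-2 - 5)*(-3)))/h(-765) = -(-9 + 9*((-2 - 5)*(-3)))²/3/3 = -(-9 + 9*(-7*(-3)))²/3*(⅓) = -(-9 + 9*21)²/3*(⅓) = -(-9 + 189)²/3*(⅓) = -⅓*180²*(⅓) = -⅓*32400*(⅓) = -10800*⅓ = -3600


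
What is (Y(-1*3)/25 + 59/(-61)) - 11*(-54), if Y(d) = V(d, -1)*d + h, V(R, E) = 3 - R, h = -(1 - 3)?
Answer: 903399/1525 ≈ 592.39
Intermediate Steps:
h = 2 (h = -1*(-2) = 2)
Y(d) = 2 + d*(3 - d) (Y(d) = (3 - d)*d + 2 = d*(3 - d) + 2 = 2 + d*(3 - d))
(Y(-1*3)/25 + 59/(-61)) - 11*(-54) = ((2 - (-1*3)*(-3 - 1*3))/25 + 59/(-61)) - 11*(-54) = ((2 - 1*(-3)*(-3 - 3))*(1/25) + 59*(-1/61)) + 594 = ((2 - 1*(-3)*(-6))*(1/25) - 59/61) + 594 = ((2 - 18)*(1/25) - 59/61) + 594 = (-16*1/25 - 59/61) + 594 = (-16/25 - 59/61) + 594 = -2451/1525 + 594 = 903399/1525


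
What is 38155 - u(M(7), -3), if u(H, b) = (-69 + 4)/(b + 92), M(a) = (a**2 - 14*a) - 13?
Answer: 3395860/89 ≈ 38156.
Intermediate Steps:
M(a) = -13 + a**2 - 14*a
u(H, b) = -65/(92 + b)
38155 - u(M(7), -3) = 38155 - (-65)/(92 - 3) = 38155 - (-65)/89 = 38155 - 1*(-65/89) = 38155 + 65/89 = 3395860/89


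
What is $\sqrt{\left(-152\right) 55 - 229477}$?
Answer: $i \sqrt{237837} \approx 487.69 i$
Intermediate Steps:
$\sqrt{\left(-152\right) 55 - 229477} = \sqrt{-8360 - 229477} = \sqrt{-237837} = i \sqrt{237837}$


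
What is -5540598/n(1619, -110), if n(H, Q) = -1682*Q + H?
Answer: -1846866/62213 ≈ -29.686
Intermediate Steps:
n(H, Q) = H - 1682*Q
-5540598/n(1619, -110) = -5540598/(1619 - 1682*(-110)) = -5540598/(1619 + 185020) = -5540598/186639 = -5540598*1/186639 = -1846866/62213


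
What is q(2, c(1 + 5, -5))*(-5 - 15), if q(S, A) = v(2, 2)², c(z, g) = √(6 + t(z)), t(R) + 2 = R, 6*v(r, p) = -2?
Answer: -20/9 ≈ -2.2222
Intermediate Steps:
v(r, p) = -⅓ (v(r, p) = (⅙)*(-2) = -⅓)
t(R) = -2 + R
c(z, g) = √(4 + z) (c(z, g) = √(6 + (-2 + z)) = √(4 + z))
q(S, A) = ⅑ (q(S, A) = (-⅓)² = ⅑)
q(2, c(1 + 5, -5))*(-5 - 15) = (-5 - 15)/9 = (⅑)*(-20) = -20/9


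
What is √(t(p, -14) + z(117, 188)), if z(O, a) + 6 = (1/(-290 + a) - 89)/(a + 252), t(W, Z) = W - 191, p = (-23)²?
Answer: √41769482205/11220 ≈ 18.215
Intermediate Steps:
p = 529
t(W, Z) = -191 + W
z(O, a) = -6 + (-89 + 1/(-290 + a))/(252 + a) (z(O, a) = -6 + (1/(-290 + a) - 89)/(a + 252) = -6 + (-89 + 1/(-290 + a))/(252 + a))
√(t(p, -14) + z(117, 188)) = √((-191 + 529) + (-464291 - 139*188 + 6*188²)/(73080 - 1*188² + 38*188)) = √(338 + (-464291 - 26132 + 6*35344)/(73080 - 1*35344 + 7144)) = √(338 + (-464291 - 26132 + 212064)/(73080 - 35344 + 7144)) = √(338 - 278359/44880) = √(14891081/44880) = √41769482205/11220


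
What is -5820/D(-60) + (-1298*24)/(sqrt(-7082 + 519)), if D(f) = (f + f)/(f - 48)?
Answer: -5238 + 31152*I*sqrt(6563)/6563 ≈ -5238.0 + 384.53*I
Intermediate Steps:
D(f) = 2*f/(-48 + f) (D(f) = (2*f)/(-48 + f) = 2*f/(-48 + f))
-5820/D(-60) + (-1298*24)/(sqrt(-7082 + 519)) = -5820/(2*(-60)/(-48 - 60)) + (-1298*24)/(sqrt(-7082 + 519)) = -5820/(2*(-60)/(-108)) - 31152*(-I*sqrt(6563)/6563) = -5820/(2*(-60)*(-1/108)) - 31152*(-I*sqrt(6563)/6563) = -5820/10/9 - (-31152)*I*sqrt(6563)/6563 = -5820*9/10 + 31152*I*sqrt(6563)/6563 = -5238 + 31152*I*sqrt(6563)/6563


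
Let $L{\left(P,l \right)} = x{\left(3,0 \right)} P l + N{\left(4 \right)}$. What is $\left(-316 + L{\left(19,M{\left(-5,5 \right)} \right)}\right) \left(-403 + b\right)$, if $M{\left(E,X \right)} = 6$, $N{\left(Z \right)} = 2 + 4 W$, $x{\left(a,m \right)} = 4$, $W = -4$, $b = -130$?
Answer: $-67158$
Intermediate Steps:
$N{\left(Z \right)} = -14$ ($N{\left(Z \right)} = 2 + 4 \left(-4\right) = 2 - 16 = -14$)
$L{\left(P,l \right)} = -14 + 4 P l$ ($L{\left(P,l \right)} = 4 P l - 14 = -14 + 4 P l$)
$\left(-316 + L{\left(19,M{\left(-5,5 \right)} \right)}\right) \left(-403 + b\right) = \left(-316 - \left(14 - 456\right)\right) \left(-403 - 130\right) = \left(-316 + \left(-14 + 456\right)\right) \left(-533\right) = \left(-316 + 442\right) \left(-533\right) = 126 \left(-533\right) = -67158$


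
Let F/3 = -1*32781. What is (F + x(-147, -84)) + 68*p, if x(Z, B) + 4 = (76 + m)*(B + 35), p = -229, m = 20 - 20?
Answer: -117643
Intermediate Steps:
F = -98343 (F = 3*(-1*32781) = 3*(-32781) = -98343)
m = 0
x(Z, B) = 2656 + 76*B (x(Z, B) = -4 + (76 + 0)*(B + 35) = -4 + 76*(35 + B) = -4 + (2660 + 76*B) = 2656 + 76*B)
(F + x(-147, -84)) + 68*p = (-98343 + (2656 + 76*(-84))) + 68*(-229) = (-98343 + (2656 - 6384)) - 15572 = (-98343 - 3728) - 15572 = -102071 - 15572 = -117643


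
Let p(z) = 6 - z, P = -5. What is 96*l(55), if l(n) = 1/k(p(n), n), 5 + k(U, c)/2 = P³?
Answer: -24/65 ≈ -0.36923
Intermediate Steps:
k(U, c) = -260 (k(U, c) = -10 + 2*(-5)³ = -10 + 2*(-125) = -10 - 250 = -260)
l(n) = -1/260 (l(n) = 1/(-260) = -1/260)
96*l(55) = 96*(-1/260) = -24/65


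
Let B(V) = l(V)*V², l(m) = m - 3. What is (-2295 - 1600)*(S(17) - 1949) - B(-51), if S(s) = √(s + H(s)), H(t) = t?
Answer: 7731809 - 3895*√34 ≈ 7.7091e+6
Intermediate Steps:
l(m) = -3 + m
S(s) = √2*√s (S(s) = √(s + s) = √(2*s) = √2*√s)
B(V) = V²*(-3 + V) (B(V) = (-3 + V)*V² = V²*(-3 + V))
(-2295 - 1600)*(S(17) - 1949) - B(-51) = (-2295 - 1600)*(√2*√17 - 1949) - (-51)²*(-3 - 51) = -3895*(√34 - 1949) - 2601*(-54) = -3895*(-1949 + √34) - 1*(-140454) = (7591355 - 3895*√34) + 140454 = 7731809 - 3895*√34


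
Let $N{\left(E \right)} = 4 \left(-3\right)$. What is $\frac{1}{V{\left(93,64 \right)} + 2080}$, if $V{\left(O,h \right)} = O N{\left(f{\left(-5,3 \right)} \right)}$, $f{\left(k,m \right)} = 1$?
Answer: $\frac{1}{964} \approx 0.0010373$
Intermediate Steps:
$N{\left(E \right)} = -12$
$V{\left(O,h \right)} = - 12 O$ ($V{\left(O,h \right)} = O \left(-12\right) = - 12 O$)
$\frac{1}{V{\left(93,64 \right)} + 2080} = \frac{1}{\left(-12\right) 93 + 2080} = \frac{1}{-1116 + 2080} = \frac{1}{964}$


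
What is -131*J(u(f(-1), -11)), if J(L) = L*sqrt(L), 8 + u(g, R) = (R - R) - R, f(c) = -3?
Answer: -393*sqrt(3) ≈ -680.70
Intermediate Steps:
u(g, R) = -8 - R (u(g, R) = -8 + ((R - R) - R) = -8 + (0 - R) = -8 - R)
J(L) = L**(3/2)
-131*J(u(f(-1), -11)) = -131*(-8 - 1*(-11))**(3/2) = -131*(-8 + 11)**(3/2) = -393*sqrt(3)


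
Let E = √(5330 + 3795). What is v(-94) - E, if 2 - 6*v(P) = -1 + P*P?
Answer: -8833/6 - 5*√365 ≈ -1567.7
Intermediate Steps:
v(P) = ½ - P²/6 (v(P) = ⅓ - (-1 + P*P)/6 = ⅓ - (-1 + P²)/6 = ⅓ + (⅙ - P²/6) = ½ - P²/6)
E = 5*√365 (E = √9125 = 5*√365 ≈ 95.525)
v(-94) - E = (½ - ⅙*(-94)²) - 5*√365 = (½ - ⅙*8836) - 5*√365 = (½ - 4418/3) - 5*√365 = -8833/6 - 5*√365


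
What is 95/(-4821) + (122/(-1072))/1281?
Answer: -119349/6029464 ≈ -0.019794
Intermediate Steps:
95/(-4821) + (122/(-1072))/1281 = 95*(-1/4821) + (122*(-1/1072))*(1/1281) = -95/4821 - 61/536*1/1281 = -95/4821 - 1/11256 = -119349/6029464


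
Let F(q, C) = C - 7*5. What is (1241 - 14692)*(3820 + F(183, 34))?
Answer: -51369369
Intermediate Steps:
F(q, C) = -35 + C (F(q, C) = C - 35 = -35 + C)
(1241 - 14692)*(3820 + F(183, 34)) = (1241 - 14692)*(3820 + (-35 + 34)) = -13451*(3820 - 1) = -13451*3819 = -51369369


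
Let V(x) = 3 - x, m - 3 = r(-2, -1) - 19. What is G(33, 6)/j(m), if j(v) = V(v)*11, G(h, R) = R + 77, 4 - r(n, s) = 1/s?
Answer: 83/154 ≈ 0.53896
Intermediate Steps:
r(n, s) = 4 - 1/s
G(h, R) = 77 + R
m = -11 (m = 3 + ((4 - 1/(-1)) - 19) = 3 + ((4 - 1*(-1)) - 19) = 3 + ((4 + 1) - 19) = 3 + (5 - 19) = 3 - 14 = -11)
j(v) = 33 - 11*v (j(v) = (3 - v)*11 = 33 - 11*v)
G(33, 6)/j(m) = (77 + 6)/(33 - 11*(-11)) = 83/(33 + 121) = 83/154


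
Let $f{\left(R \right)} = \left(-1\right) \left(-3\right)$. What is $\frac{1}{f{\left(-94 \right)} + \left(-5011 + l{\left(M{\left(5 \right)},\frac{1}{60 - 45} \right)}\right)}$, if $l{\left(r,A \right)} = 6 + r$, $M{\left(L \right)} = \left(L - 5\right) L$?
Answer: $- \frac{1}{5002} \approx -0.00019992$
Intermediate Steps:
$M{\left(L \right)} = L \left(-5 + L\right)$ ($M{\left(L \right)} = \left(-5 + L\right) L = L \left(-5 + L\right)$)
$f{\left(R \right)} = 3$
$\frac{1}{f{\left(-94 \right)} + \left(-5011 + l{\left(M{\left(5 \right)},\frac{1}{60 - 45} \right)}\right)} = \frac{1}{3 - \left(5005 - 5 \left(-5 + 5\right)\right)} = \frac{1}{3 + \left(-5011 + \left(6 + 5 \cdot 0\right)\right)} = \frac{1}{3 + \left(-5011 + \left(6 + 0\right)\right)} = \frac{1}{3 + \left(-5011 + 6\right)} = \frac{1}{3 - 5005} = \frac{1}{-5002} = - \frac{1}{5002}$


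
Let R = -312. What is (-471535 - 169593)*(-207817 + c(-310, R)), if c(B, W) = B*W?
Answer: 71227397416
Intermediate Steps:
(-471535 - 169593)*(-207817 + c(-310, R)) = (-471535 - 169593)*(-207817 - 310*(-312)) = -641128*(-207817 + 96720) = -641128*(-111097) = 71227397416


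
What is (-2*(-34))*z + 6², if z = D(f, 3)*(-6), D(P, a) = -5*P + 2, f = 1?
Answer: 1260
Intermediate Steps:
D(P, a) = 2 - 5*P
z = 18 (z = (2 - 5*1)*(-6) = (2 - 5)*(-6) = -3*(-6) = 18)
(-2*(-34))*z + 6² = -2*(-34)*18 + 6² = 68*18 + 36 = 1224 + 36 = 1260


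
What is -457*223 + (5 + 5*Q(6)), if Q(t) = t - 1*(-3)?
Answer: -101861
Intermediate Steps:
Q(t) = 3 + t (Q(t) = t + 3 = 3 + t)
-457*223 + (5 + 5*Q(6)) = -457*223 + (5 + 5*(3 + 6)) = -101911 + (5 + 5*9) = -101911 + (5 + 45) = -101911 + 50 = -101861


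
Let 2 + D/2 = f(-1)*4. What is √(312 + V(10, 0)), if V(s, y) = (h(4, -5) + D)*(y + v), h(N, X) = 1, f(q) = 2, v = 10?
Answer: √442 ≈ 21.024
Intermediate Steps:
D = 12 (D = -4 + 2*(2*4) = -4 + 2*8 = -4 + 16 = 12)
V(s, y) = 130 + 13*y (V(s, y) = (1 + 12)*(y + 10) = 13*(10 + y) = 130 + 13*y)
√(312 + V(10, 0)) = √(312 + (130 + 13*0)) = √(312 + (130 + 0)) = √(312 + 130) = √442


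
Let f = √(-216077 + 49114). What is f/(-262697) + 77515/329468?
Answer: 77515/329468 - I*√166963/262697 ≈ 0.23527 - 0.0015554*I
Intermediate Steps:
f = I*√166963 (f = √(-166963) = I*√166963 ≈ 408.61*I)
f/(-262697) + 77515/329468 = (I*√166963)/(-262697) + 77515/329468 = (I*√166963)*(-1/262697) + 77515*(1/329468) = -I*√166963/262697 + 77515/329468 = 77515/329468 - I*√166963/262697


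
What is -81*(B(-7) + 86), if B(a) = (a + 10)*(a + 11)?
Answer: -7938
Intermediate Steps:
B(a) = (10 + a)*(11 + a)
-81*(B(-7) + 86) = -81*((110 + (-7)² + 21*(-7)) + 86) = -81*((110 + 49 - 147) + 86) = -81*(12 + 86) = -81*98 = -7938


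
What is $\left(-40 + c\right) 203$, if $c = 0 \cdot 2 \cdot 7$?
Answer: $-8120$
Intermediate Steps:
$c = 0$ ($c = 0 \cdot 7 = 0$)
$\left(-40 + c\right) 203 = \left(-40 + 0\right) 203 = \left(-40\right) 203 = -8120$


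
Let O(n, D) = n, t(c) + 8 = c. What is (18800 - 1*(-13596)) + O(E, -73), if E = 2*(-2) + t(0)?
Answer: 32384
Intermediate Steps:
t(c) = -8 + c
E = -12 (E = 2*(-2) + (-8 + 0) = -4 - 8 = -12)
(18800 - 1*(-13596)) + O(E, -73) = (18800 - 1*(-13596)) - 12 = (18800 + 13596) - 12 = 32396 - 12 = 32384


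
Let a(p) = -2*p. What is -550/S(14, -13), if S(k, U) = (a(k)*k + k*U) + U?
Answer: 550/587 ≈ 0.93697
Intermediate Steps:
S(k, U) = U - 2*k**2 + U*k (S(k, U) = ((-2*k)*k + k*U) + U = (-2*k**2 + U*k) + U = U - 2*k**2 + U*k)
-550/S(14, -13) = -550/(-13 - 2*14**2 - 13*14) = -550/(-13 - 2*196 - 182) = -550/(-13 - 392 - 182) = -550/(-587) = -550*(-1/587) = 550/587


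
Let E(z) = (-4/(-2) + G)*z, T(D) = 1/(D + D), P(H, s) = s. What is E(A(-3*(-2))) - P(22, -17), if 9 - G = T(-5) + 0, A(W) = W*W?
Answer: 2083/5 ≈ 416.60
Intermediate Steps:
T(D) = 1/(2*D)
A(W) = W**2
G = 91/10 (G = 9 - ((1/2)/(-5) + 0) = 9 - ((1/2)*(-1/5) + 0) = 9 - (-1/10 + 0) = 9 - 1*(-1/10) = 9 + 1/10 = 91/10 ≈ 9.1000)
E(z) = 111*z/10 (E(z) = (-4/(-2) + 91/10)*z = (-4*(-1/2) + 91/10)*z = (2 + 91/10)*z = 111*z/10)
E(A(-3*(-2))) - P(22, -17) = 111*(-3*(-2))**2/10 - 1*(-17) = (111/10)*6**2 + 17 = (111/10)*36 + 17 = 1998/5 + 17 = 2083/5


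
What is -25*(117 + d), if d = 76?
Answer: -4825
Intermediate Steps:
-25*(117 + d) = -25*(117 + 76) = -25*193 = -4825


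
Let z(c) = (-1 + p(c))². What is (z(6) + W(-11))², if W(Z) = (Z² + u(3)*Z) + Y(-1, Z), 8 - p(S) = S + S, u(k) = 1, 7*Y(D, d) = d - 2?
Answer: 868624/49 ≈ 17727.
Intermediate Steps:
Y(D, d) = -2/7 + d/7 (Y(D, d) = (d - 2)/7 = (-2 + d)/7 = -2/7 + d/7)
p(S) = 8 - 2*S (p(S) = 8 - (S + S) = 8 - 2*S)
z(c) = (7 - 2*c)² (z(c) = (-1 + (8 - 2*c))² = (7 - 2*c)²)
W(Z) = -2/7 + Z² + 8*Z/7 (W(Z) = (Z² + 1*Z) + (-2/7 + Z/7) = (Z² + Z) + (-2/7 + Z/7) = (Z + Z²) + (-2/7 + Z/7) = -2/7 + Z² + 8*Z/7)
(z(6) + W(-11))² = ((-7 + 2*6)² + (-2/7 + (-11)² + (8/7)*(-11)))² = ((-7 + 12)² + (-2/7 + 121 - 88/7))² = (5² + 757/7)² = (25 + 757/7)² = (932/7)² = 868624/49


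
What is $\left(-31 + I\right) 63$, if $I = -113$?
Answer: $-9072$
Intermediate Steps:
$\left(-31 + I\right) 63 = \left(-31 - 113\right) 63 = \left(-144\right) 63 = -9072$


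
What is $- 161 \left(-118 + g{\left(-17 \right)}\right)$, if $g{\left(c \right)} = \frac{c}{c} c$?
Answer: $21735$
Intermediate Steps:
$g{\left(c \right)} = c$ ($g{\left(c \right)} = 1 c = c$)
$- 161 \left(-118 + g{\left(-17 \right)}\right) = - 161 \left(-118 - 17\right) = \left(-161\right) \left(-135\right) = 21735$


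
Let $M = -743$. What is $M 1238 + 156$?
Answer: $-919678$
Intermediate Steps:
$M 1238 + 156 = \left(-743\right) 1238 + 156 = -919834 + 156 = -919678$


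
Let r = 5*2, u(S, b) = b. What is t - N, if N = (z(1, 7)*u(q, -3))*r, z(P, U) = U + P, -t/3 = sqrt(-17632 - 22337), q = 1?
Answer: 240 - 9*I*sqrt(4441) ≈ 240.0 - 599.77*I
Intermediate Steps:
t = -9*I*sqrt(4441) (t = -3*sqrt(-17632 - 22337) = -9*I*sqrt(4441) ≈ -599.77*I)
z(P, U) = P + U
r = 10
N = -240 (N = ((1 + 7)*(-3))*10 = (8*(-3))*10 = -24*10 = -240)
t - N = -9*I*sqrt(4441) - 1*(-240) = -9*I*sqrt(4441) + 240 = 240 - 9*I*sqrt(4441)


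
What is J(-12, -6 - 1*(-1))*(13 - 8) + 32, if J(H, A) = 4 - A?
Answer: 77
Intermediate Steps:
J(-12, -6 - 1*(-1))*(13 - 8) + 32 = (4 - (-6 - 1*(-1)))*(13 - 8) + 32 = (4 - (-6 + 1))*5 + 32 = (4 - 1*(-5))*5 + 32 = (4 + 5)*5 + 32 = 9*5 + 32 = 45 + 32 = 77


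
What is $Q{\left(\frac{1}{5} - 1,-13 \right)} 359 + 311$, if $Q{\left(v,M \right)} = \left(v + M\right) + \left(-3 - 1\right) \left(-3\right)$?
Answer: $- \frac{1676}{5} \approx -335.2$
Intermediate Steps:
$Q{\left(v,M \right)} = 12 + M + v$ ($Q{\left(v,M \right)} = \left(M + v\right) - -12 = \left(M + v\right) + 12 = 12 + M + v$)
$Q{\left(\frac{1}{5} - 1,-13 \right)} 359 + 311 = \left(12 - 13 - \left(1 - \frac{1}{5}\right)\right) 359 + 311 = \left(12 - 13 + \left(\frac{1}{5} - 1\right)\right) 359 + 311 = \left(12 - 13 - \frac{4}{5}\right) 359 + 311 = \left(- \frac{9}{5}\right) 359 + 311 = - \frac{3231}{5} + 311 = - \frac{1676}{5}$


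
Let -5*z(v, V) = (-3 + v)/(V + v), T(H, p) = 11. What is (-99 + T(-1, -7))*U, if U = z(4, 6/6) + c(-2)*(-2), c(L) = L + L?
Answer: -17512/25 ≈ -700.48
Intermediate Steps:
z(v, V) = -(-3 + v)/(5*(V + v))
c(L) = 2*L
U = 199/25 (U = (3 - 1*4)/(5*(6/6 + 4)) + (2*(-2))*(-2) = (3 - 4)/(5*(6*(1/6) + 4)) - 4*(-2) = (1/5)*(-1)/(1 + 4) + 8 = (1/5)*(-1)/5 + 8 = (1/5)*(1/5)*(-1) + 8 = -1/25 + 8 = 199/25 ≈ 7.9600)
(-99 + T(-1, -7))*U = (-99 + 11)*(199/25) = -88*199/25 = -17512/25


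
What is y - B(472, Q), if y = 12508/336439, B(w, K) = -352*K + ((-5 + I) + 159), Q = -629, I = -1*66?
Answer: -74519880236/336439 ≈ -2.2150e+5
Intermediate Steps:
I = -66
B(w, K) = 88 - 352*K (B(w, K) = -352*K + ((-5 - 66) + 159) = -352*K + (-71 + 159) = -352*K + 88 = 88 - 352*K)
y = 12508/336439 (y = 12508*(1/336439) = 12508/336439 ≈ 0.037178)
y - B(472, Q) = 12508/336439 - (88 - 352*(-629)) = 12508/336439 - (88 + 221408) = 12508/336439 - 1*221496 = 12508/336439 - 221496 = -74519880236/336439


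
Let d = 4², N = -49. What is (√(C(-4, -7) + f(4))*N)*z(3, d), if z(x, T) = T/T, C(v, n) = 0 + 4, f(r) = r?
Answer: -98*√2 ≈ -138.59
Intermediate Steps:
C(v, n) = 4
d = 16
z(x, T) = 1
(√(C(-4, -7) + f(4))*N)*z(3, d) = (√(4 + 4)*(-49))*1 = (√8*(-49))*1 = ((2*√2)*(-49))*1 = -98*√2*1 = -98*√2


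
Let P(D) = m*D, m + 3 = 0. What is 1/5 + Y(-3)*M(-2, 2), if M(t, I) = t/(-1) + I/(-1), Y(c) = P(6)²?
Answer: ⅕ ≈ 0.20000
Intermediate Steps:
m = -3 (m = -3 + 0 = -3)
P(D) = -3*D
Y(c) = 324 (Y(c) = (-3*6)² = (-18)² = 324)
M(t, I) = -I - t (M(t, I) = t*(-1) + I*(-1) = -t - I = -I - t)
1/5 + Y(-3)*M(-2, 2) = 1/5 + 324*(-1*2 - 1*(-2)) = ⅕ + 324*(-2 + 2) = ⅕ + 324*0 = ⅕ + 0 = ⅕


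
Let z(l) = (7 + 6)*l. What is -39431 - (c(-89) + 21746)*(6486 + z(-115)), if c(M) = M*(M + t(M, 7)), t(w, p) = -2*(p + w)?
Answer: -75258792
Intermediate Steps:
z(l) = 13*l
t(w, p) = -2*p - 2*w
c(M) = M*(-14 - M) (c(M) = M*(M + (-2*7 - 2*M)) = M*(M + (-14 - 2*M)) = M*(-14 - M))
-39431 - (c(-89) + 21746)*(6486 + z(-115)) = -39431 - (-1*(-89)*(14 - 89) + 21746)*(6486 + 13*(-115)) = -39431 - (-1*(-89)*(-75) + 21746)*(6486 - 1495) = -39431 - (-6675 + 21746)*4991 = -39431 - 15071*4991 = -39431 - 1*75219361 = -39431 - 75219361 = -75258792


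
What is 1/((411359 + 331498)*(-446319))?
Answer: -1/331551193383 ≈ -3.0161e-12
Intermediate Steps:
1/((411359 + 331498)*(-446319)) = -1/446319/742857 = (1/742857)*(-1/446319) = -1/331551193383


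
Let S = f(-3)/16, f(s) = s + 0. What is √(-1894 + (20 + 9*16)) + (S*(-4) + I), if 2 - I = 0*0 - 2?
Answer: 19/4 + I*√1730 ≈ 4.75 + 41.593*I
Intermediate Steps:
f(s) = s
I = 4 (I = 2 - (0*0 - 2) = 2 - (0 - 2) = 2 - 1*(-2) = 2 + 2 = 4)
S = -3/16 ≈ -0.18750
√(-1894 + (20 + 9*16)) + (S*(-4) + I) = √(-1894 + (20 + 9*16)) + (-3/16*(-4) + 4) = √(-1894 + (20 + 144)) + (¾ + 4) = √(-1894 + 164) + 19/4 = √(-1730) + 19/4 = I*√1730 + 19/4 = 19/4 + I*√1730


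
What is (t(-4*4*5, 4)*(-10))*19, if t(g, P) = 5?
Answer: -950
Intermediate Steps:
(t(-4*4*5, 4)*(-10))*19 = (5*(-10))*19 = -50*19 = -950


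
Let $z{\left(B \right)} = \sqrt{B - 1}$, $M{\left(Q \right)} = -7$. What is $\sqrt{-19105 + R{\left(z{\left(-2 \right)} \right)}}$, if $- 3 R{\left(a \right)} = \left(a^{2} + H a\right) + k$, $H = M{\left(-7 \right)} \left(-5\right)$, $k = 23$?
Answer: $\frac{\sqrt{-172005 - 105 i \sqrt{3}}}{3} \approx 0.073085 - 138.24 i$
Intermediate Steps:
$H = 35$ ($H = \left(-7\right) \left(-5\right) = 35$)
$z{\left(B \right)} = \sqrt{-1 + B}$
$R{\left(a \right)} = - \frac{23}{3} - \frac{35 a}{3} - \frac{a^{2}}{3}$ ($R{\left(a \right)} = - \frac{\left(a^{2} + 35 a\right) + 23}{3} = - \frac{23 + a^{2} + 35 a}{3} = - \frac{23}{3} - \frac{35 a}{3} - \frac{a^{2}}{3}$)
$\sqrt{-19105 + R{\left(z{\left(-2 \right)} \right)}} = \sqrt{-19105 - \left(\frac{23}{3} - 1 + \frac{35 \sqrt{-1 - 2}}{3}\right)} = \sqrt{-19105 - \left(\frac{23}{3} - 1 + \frac{35 i \sqrt{3}}{3}\right)} = \sqrt{-19105 - \left(\frac{20}{3} + \frac{35 i \sqrt{3}}{3}\right)} = \sqrt{- \frac{57335}{3} - \frac{35 i \sqrt{3}}{3}}$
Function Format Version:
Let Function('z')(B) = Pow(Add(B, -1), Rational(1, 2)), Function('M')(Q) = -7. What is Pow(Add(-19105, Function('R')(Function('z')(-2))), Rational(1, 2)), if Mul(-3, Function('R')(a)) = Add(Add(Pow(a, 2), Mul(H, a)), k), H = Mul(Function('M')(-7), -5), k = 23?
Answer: Mul(Rational(1, 3), Pow(Add(-172005, Mul(-105, I, Pow(3, Rational(1, 2)))), Rational(1, 2))) ≈ Add(0.073085, Mul(-138.24, I))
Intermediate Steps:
H = 35 (H = Mul(-7, -5) = 35)
Function('z')(B) = Pow(Add(-1, B), Rational(1, 2))
Function('R')(a) = Add(Rational(-23, 3), Mul(Rational(-35, 3), a), Mul(Rational(-1, 3), Pow(a, 2))) (Function('R')(a) = Mul(Rational(-1, 3), Add(Add(Pow(a, 2), Mul(35, a)), 23)) = Mul(Rational(-1, 3), Add(23, Pow(a, 2), Mul(35, a))) = Add(Rational(-23, 3), Mul(Rational(-35, 3), a), Mul(Rational(-1, 3), Pow(a, 2))))
Pow(Add(-19105, Function('R')(Function('z')(-2))), Rational(1, 2)) = Pow(Add(-19105, Add(Rational(-23, 3), Mul(Rational(-35, 3), Pow(Add(-1, -2), Rational(1, 2))), Mul(Rational(-1, 3), Pow(Pow(Add(-1, -2), Rational(1, 2)), 2)))), Rational(1, 2)) = Pow(Add(-19105, Add(Rational(-23, 3), Mul(Rational(-35, 3), Pow(-3, Rational(1, 2))), Mul(Rational(-1, 3), Pow(Pow(-3, Rational(1, 2)), 2)))), Rational(1, 2)) = Pow(Add(-19105, Add(Rational(-23, 3), Mul(Rational(-35, 3), Mul(I, Pow(3, Rational(1, 2)))), Mul(Rational(-1, 3), Pow(Mul(I, Pow(3, Rational(1, 2))), 2)))), Rational(1, 2)) = Pow(Add(-19105, Add(Rational(-23, 3), Mul(Rational(-35, 3), I, Pow(3, Rational(1, 2))), Mul(Rational(-1, 3), -3))), Rational(1, 2)) = Pow(Add(-19105, Add(Rational(-23, 3), Mul(Rational(-35, 3), I, Pow(3, Rational(1, 2))), 1)), Rational(1, 2)) = Pow(Add(-19105, Add(Rational(-20, 3), Mul(Rational(-35, 3), I, Pow(3, Rational(1, 2))))), Rational(1, 2)) = Pow(Add(Rational(-57335, 3), Mul(Rational(-35, 3), I, Pow(3, Rational(1, 2)))), Rational(1, 2))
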